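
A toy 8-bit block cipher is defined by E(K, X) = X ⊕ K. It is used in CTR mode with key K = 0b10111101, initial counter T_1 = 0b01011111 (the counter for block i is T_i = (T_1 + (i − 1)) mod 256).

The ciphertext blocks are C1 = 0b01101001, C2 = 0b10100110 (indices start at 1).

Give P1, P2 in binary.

CTR decryption: S_i = E(K, T_i) where T_i is the counter for block i; P_i = C_i ⊕ S_i.
P1: T = 0b01011111, S = E(K, T) = 0b11100010; 0b01101001 ⊕ 0b11100010 = 0b10001011.
P2: T = 0b01100000, S = E(K, T) = 0b11011101; 0b10100110 ⊕ 0b11011101 = 0b01111011.

P1 = 0b10001011, P2 = 0b01111011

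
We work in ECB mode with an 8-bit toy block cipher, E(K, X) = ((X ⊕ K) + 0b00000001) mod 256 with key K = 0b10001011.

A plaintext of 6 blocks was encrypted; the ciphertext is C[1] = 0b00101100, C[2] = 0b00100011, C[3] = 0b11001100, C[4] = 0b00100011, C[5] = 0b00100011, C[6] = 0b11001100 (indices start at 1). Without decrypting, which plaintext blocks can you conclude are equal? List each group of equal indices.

P[2] = P[4] = P[5]; P[3] = P[6]

ECB encrypts each block independently with the same key, so equal ciphertext blocks imply equal plaintext blocks.
C[2] = C[4] = C[5] = 0b00100011, so P[2] = P[4] = P[5].
C[3] = C[6] = 0b11001100, so P[3] = P[6].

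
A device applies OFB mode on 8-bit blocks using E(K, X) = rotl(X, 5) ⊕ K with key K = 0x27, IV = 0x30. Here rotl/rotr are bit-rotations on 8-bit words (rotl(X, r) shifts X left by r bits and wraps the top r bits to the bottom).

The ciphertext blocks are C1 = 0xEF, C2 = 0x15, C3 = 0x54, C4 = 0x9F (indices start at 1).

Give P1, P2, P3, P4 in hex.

OFB decryption: S_i = E(K, S_{i−1}) with S_{0} = IV; P_i = C_i ⊕ S_i.
P1: S = E(K, 0x30) = 0x21; 0xEF ⊕ 0x21 = 0xCE.
P2: S = E(K, 0x21) = 0x03; 0x15 ⊕ 0x03 = 0x16.
P3: S = E(K, 0x03) = 0x47; 0x54 ⊕ 0x47 = 0x13.
P4: S = E(K, 0x47) = 0xCF; 0x9F ⊕ 0xCF = 0x50.

P1 = 0xCE, P2 = 0x16, P3 = 0x13, P4 = 0x50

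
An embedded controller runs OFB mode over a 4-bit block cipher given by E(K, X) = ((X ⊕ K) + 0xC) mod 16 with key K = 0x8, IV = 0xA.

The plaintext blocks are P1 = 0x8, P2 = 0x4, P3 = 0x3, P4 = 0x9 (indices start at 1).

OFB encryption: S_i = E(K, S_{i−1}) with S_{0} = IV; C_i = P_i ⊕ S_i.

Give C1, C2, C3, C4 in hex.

C1 = 0x6, C2 = 0x6, C3 = 0x5, C4 = 0x3

C1: S = E(K, 0xA) = 0xE; 0x8 ⊕ 0xE = 0x6.
C2: S = E(K, 0xE) = 0x2; 0x4 ⊕ 0x2 = 0x6.
C3: S = E(K, 0x2) = 0x6; 0x3 ⊕ 0x6 = 0x5.
C4: S = E(K, 0x6) = 0xA; 0x9 ⊕ 0xA = 0x3.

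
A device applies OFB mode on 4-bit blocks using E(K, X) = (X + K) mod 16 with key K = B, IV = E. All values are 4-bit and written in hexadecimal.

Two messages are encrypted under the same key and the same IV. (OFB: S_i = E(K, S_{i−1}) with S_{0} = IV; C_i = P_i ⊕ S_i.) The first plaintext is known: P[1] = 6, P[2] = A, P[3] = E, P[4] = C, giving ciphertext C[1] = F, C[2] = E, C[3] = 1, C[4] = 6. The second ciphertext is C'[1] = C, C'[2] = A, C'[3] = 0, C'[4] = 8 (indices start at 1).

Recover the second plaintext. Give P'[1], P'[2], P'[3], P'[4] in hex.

P'[1] = 5, P'[2] = E, P'[3] = F, P'[4] = 2

In OFB with a reused IV, both messages share the same keystream S_i, so C_i ⊕ C'_i = P_i ⊕ P'_i and thus P'_i = P_i ⊕ C_i ⊕ C'_i.
P'[1]: 6 ⊕ F ⊕ C = 5.
P'[2]: A ⊕ E ⊕ A = E.
P'[3]: E ⊕ 1 ⊕ 0 = F.
P'[4]: C ⊕ 6 ⊕ 8 = 2.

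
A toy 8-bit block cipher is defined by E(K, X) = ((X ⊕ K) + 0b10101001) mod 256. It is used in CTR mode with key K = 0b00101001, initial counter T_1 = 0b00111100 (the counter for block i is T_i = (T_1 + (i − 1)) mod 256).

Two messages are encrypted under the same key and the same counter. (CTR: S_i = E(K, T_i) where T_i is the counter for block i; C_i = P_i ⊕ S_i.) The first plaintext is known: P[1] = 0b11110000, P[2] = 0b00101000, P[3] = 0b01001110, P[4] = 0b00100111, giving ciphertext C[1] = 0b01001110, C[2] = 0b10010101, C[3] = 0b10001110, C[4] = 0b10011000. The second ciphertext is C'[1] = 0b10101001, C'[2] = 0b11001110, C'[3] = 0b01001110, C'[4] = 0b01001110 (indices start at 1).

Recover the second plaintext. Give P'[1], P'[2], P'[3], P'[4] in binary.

In CTR with a reused counter, both messages share the same keystream S_i, so C_i ⊕ C'_i = P_i ⊕ P'_i and thus P'_i = P_i ⊕ C_i ⊕ C'_i.
P'[1]: 0b11110000 ⊕ 0b01001110 ⊕ 0b10101001 = 0b00010111.
P'[2]: 0b00101000 ⊕ 0b10010101 ⊕ 0b11001110 = 0b01110011.
P'[3]: 0b01001110 ⊕ 0b10001110 ⊕ 0b01001110 = 0b10001110.
P'[4]: 0b00100111 ⊕ 0b10011000 ⊕ 0b01001110 = 0b11110001.

P'[1] = 0b00010111, P'[2] = 0b01110011, P'[3] = 0b10001110, P'[4] = 0b11110001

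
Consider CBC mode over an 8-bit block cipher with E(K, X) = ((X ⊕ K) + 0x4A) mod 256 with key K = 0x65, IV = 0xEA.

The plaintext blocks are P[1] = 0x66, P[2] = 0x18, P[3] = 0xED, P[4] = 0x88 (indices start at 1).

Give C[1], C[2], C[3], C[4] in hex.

C[1] = 0x33, C[2] = 0x98, C[3] = 0x5A, C[4] = 0x01

CBC encryption: C_i = E(K, P_i ⊕ C_{i−1}), with C_{0} = IV.
C[1]: P[1] ⊕ 0xEA = 0x8C; E(K, 0x8C) = 0x33.
C[2]: P[2] ⊕ 0x33 = 0x2B; E(K, 0x2B) = 0x98.
C[3]: P[3] ⊕ 0x98 = 0x75; E(K, 0x75) = 0x5A.
C[4]: P[4] ⊕ 0x5A = 0xD2; E(K, 0xD2) = 0x01.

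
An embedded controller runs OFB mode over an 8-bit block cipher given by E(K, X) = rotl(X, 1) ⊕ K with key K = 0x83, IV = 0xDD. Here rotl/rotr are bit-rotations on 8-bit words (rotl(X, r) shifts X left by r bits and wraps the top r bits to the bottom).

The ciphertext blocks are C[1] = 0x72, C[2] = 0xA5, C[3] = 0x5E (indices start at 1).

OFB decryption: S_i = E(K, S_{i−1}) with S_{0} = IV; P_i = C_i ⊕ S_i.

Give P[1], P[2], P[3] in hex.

P[1] = 0x4A, P[2] = 0x56, P[3] = 0x3A

P[1]: S = E(K, 0xDD) = 0x38; 0x72 ⊕ 0x38 = 0x4A.
P[2]: S = E(K, 0x38) = 0xF3; 0xA5 ⊕ 0xF3 = 0x56.
P[3]: S = E(K, 0xF3) = 0x64; 0x5E ⊕ 0x64 = 0x3A.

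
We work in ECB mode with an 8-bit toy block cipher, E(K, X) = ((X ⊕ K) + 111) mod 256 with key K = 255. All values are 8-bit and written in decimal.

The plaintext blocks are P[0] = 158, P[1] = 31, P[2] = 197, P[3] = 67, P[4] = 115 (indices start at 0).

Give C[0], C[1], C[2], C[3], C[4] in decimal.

C[0] = 208, C[1] = 79, C[2] = 169, C[3] = 43, C[4] = 251

ECB encryption: C_i = E(K, P_i).
C[0]: E(K, 158) = 208.
C[1]: E(K, 31) = 79.
C[2]: E(K, 197) = 169.
C[3]: E(K, 67) = 43.
C[4]: E(K, 115) = 251.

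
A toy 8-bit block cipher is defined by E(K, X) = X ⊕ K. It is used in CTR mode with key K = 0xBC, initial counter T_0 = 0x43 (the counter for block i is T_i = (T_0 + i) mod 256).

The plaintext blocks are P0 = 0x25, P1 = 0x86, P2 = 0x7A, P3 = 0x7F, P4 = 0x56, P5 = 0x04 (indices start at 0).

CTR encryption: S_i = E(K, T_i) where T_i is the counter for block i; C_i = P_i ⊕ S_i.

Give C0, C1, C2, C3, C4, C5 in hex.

C0: T = 0x43, S = E(K, T) = 0xFF; 0x25 ⊕ 0xFF = 0xDA.
C1: T = 0x44, S = E(K, T) = 0xF8; 0x86 ⊕ 0xF8 = 0x7E.
C2: T = 0x45, S = E(K, T) = 0xF9; 0x7A ⊕ 0xF9 = 0x83.
C3: T = 0x46, S = E(K, T) = 0xFA; 0x7F ⊕ 0xFA = 0x85.
C4: T = 0x47, S = E(K, T) = 0xFB; 0x56 ⊕ 0xFB = 0xAD.
C5: T = 0x48, S = E(K, T) = 0xF4; 0x04 ⊕ 0xF4 = 0xF0.

C0 = 0xDA, C1 = 0x7E, C2 = 0x83, C3 = 0x85, C4 = 0xAD, C5 = 0xF0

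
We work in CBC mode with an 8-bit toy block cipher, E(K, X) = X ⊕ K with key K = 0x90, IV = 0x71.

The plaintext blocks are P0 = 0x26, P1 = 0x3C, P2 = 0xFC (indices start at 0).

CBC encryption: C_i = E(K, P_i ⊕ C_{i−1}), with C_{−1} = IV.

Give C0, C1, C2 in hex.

C0: P0 ⊕ 0x71 = 0x57; E(K, 0x57) = 0xC7.
C1: P1 ⊕ 0xC7 = 0xFB; E(K, 0xFB) = 0x6B.
C2: P2 ⊕ 0x6B = 0x97; E(K, 0x97) = 0x07.

C0 = 0xC7, C1 = 0x6B, C2 = 0x07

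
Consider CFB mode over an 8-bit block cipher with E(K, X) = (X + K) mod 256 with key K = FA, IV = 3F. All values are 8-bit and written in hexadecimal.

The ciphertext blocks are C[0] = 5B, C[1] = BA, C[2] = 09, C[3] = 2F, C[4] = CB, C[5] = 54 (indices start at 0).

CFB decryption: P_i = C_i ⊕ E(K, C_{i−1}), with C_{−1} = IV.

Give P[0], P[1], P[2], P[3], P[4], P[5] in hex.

P[0] = 62, P[1] = EF, P[2] = BD, P[3] = 2C, P[4] = E2, P[5] = 91

P[0]: E(K, 3F) = 39; 5B ⊕ 39 = 62.
P[1]: E(K, 5B) = 55; BA ⊕ 55 = EF.
P[2]: E(K, BA) = B4; 09 ⊕ B4 = BD.
P[3]: E(K, 09) = 03; 2F ⊕ 03 = 2C.
P[4]: E(K, 2F) = 29; CB ⊕ 29 = E2.
P[5]: E(K, CB) = C5; 54 ⊕ C5 = 91.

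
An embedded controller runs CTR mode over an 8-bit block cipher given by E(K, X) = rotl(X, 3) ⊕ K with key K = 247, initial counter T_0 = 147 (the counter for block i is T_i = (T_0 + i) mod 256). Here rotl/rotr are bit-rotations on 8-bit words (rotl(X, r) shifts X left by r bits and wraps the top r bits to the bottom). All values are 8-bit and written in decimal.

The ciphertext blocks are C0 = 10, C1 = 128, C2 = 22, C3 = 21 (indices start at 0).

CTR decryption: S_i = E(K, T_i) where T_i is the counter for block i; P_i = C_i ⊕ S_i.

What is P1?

P1: T = 148, S = E(K, T) = 83; 128 ⊕ 83 = 211.

P1 = 211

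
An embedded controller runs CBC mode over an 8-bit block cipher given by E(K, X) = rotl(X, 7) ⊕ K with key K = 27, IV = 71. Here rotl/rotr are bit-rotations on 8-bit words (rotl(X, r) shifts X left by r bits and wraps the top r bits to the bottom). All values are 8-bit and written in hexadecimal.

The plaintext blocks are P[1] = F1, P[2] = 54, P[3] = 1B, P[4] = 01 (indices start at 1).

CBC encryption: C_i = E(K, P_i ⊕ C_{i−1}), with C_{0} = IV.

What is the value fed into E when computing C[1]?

C[1]: P[1] ⊕ 71 = 80; E(K, 80) = 67.
So the input to E for block [1] is 80.

80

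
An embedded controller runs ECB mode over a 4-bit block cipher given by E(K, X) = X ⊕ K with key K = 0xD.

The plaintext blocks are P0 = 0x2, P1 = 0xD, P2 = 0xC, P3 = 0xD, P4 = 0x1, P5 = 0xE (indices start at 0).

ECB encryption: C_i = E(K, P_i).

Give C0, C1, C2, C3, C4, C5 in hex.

C0 = 0xF, C1 = 0x0, C2 = 0x1, C3 = 0x0, C4 = 0xC, C5 = 0x3

C0: E(K, 0x2) = 0xF.
C1: E(K, 0xD) = 0x0.
C2: E(K, 0xC) = 0x1.
C3: E(K, 0xD) = 0x0.
C4: E(K, 0x1) = 0xC.
C5: E(K, 0xE) = 0x3.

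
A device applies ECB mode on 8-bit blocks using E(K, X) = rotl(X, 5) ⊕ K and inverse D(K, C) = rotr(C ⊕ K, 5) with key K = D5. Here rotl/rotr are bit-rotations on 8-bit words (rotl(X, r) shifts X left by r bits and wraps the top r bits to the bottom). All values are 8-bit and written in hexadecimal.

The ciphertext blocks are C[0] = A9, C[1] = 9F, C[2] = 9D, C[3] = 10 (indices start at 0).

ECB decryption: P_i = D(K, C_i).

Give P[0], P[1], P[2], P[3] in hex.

P[0] = E3, P[1] = 52, P[2] = 42, P[3] = 2E

P[0]: D(K, A9) = E3.
P[1]: D(K, 9F) = 52.
P[2]: D(K, 9D) = 42.
P[3]: D(K, 10) = 2E.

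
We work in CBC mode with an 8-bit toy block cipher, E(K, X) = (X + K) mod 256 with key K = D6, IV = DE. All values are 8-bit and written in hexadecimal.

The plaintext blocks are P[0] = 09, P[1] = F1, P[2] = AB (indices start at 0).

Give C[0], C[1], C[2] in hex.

CBC encryption: C_i = E(K, P_i ⊕ C_{i−1}), with C_{−1} = IV.
C[0]: P[0] ⊕ DE = D7; E(K, D7) = AD.
C[1]: P[1] ⊕ AD = 5C; E(K, 5C) = 32.
C[2]: P[2] ⊕ 32 = 99; E(K, 99) = 6F.

C[0] = AD, C[1] = 32, C[2] = 6F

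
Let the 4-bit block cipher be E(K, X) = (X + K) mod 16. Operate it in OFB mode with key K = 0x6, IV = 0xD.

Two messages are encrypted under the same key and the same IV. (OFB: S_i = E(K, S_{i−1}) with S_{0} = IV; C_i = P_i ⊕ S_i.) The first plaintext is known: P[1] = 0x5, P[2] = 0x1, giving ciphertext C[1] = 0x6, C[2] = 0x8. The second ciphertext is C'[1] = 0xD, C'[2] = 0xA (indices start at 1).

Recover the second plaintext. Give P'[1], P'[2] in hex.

P'[1] = 0xE, P'[2] = 0x3

In OFB with a reused IV, both messages share the same keystream S_i, so C_i ⊕ C'_i = P_i ⊕ P'_i and thus P'_i = P_i ⊕ C_i ⊕ C'_i.
P'[1]: 0x5 ⊕ 0x6 ⊕ 0xD = 0xE.
P'[2]: 0x1 ⊕ 0x8 ⊕ 0xA = 0x3.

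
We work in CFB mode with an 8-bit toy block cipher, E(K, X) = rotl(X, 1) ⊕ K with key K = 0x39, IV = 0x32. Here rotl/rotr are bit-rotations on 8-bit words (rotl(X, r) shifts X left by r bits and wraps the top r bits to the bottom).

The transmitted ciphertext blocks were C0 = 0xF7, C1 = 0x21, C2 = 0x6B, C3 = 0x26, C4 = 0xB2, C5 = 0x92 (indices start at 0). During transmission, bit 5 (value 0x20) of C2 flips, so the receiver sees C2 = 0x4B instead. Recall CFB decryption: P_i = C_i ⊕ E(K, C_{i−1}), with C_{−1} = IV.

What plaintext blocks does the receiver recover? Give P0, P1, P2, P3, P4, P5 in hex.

P0 = 0xAA, P1 = 0xF7, P2 = 0x30, P3 = 0x89, P4 = 0xC7, P5 = 0xCE

Only C2 changed, to 0x4B. In CFB, a change in C_i flips the same bit in P_i and garbles P_{i+1}. Decrypting the received ciphertext:
P0: E(K, 0x32) = 0x5D; 0xF7 ⊕ 0x5D = 0xAA.
P1: E(K, 0xF7) = 0xD6; 0x21 ⊕ 0xD6 = 0xF7.
P2: E(K, 0x21) = 0x7B; 0x4B ⊕ 0x7B = 0x30.
P3: E(K, 0x4B) = 0xAF; 0x26 ⊕ 0xAF = 0x89.
P4: E(K, 0x26) = 0x75; 0xB2 ⊕ 0x75 = 0xC7.
P5: E(K, 0xB2) = 0x5C; 0x92 ⊕ 0x5C = 0xCE.
Blocks that differ from the original plaintext: P2, P3.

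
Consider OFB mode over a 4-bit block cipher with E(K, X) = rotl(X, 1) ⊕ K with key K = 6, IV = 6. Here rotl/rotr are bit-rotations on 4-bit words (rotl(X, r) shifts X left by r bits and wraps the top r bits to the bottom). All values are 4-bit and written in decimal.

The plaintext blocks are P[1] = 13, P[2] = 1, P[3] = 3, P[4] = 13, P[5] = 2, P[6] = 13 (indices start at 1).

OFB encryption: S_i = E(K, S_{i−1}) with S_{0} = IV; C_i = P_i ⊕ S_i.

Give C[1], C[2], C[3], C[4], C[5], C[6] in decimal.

C[1]: S = E(K, 6) = 10; 13 ⊕ 10 = 7.
C[2]: S = E(K, 10) = 3; 1 ⊕ 3 = 2.
C[3]: S = E(K, 3) = 0; 3 ⊕ 0 = 3.
C[4]: S = E(K, 0) = 6; 13 ⊕ 6 = 11.
C[5]: S = E(K, 6) = 10; 2 ⊕ 10 = 8.
C[6]: S = E(K, 10) = 3; 13 ⊕ 3 = 14.

C[1] = 7, C[2] = 2, C[3] = 3, C[4] = 11, C[5] = 8, C[6] = 14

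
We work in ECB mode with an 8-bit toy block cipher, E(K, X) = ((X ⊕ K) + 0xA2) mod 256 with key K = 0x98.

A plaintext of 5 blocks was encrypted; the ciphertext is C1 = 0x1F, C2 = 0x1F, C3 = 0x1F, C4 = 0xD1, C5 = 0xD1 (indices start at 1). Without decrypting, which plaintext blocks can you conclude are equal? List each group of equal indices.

P1 = P2 = P3; P4 = P5

ECB encrypts each block independently with the same key, so equal ciphertext blocks imply equal plaintext blocks.
C1 = C2 = C3 = 0x1F, so P1 = P2 = P3.
C4 = C5 = 0xD1, so P4 = P5.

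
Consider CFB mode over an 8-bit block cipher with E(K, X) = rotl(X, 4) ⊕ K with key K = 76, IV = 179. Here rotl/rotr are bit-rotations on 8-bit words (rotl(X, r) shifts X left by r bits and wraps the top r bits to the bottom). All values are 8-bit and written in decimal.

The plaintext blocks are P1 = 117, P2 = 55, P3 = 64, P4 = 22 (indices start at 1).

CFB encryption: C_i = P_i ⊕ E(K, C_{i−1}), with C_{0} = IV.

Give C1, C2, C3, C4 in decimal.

C1: E(K, 179) = 119; 117 ⊕ 119 = 2.
C2: E(K, 2) = 108; 55 ⊕ 108 = 91.
C3: E(K, 91) = 249; 64 ⊕ 249 = 185.
C4: E(K, 185) = 215; 22 ⊕ 215 = 193.

C1 = 2, C2 = 91, C3 = 185, C4 = 193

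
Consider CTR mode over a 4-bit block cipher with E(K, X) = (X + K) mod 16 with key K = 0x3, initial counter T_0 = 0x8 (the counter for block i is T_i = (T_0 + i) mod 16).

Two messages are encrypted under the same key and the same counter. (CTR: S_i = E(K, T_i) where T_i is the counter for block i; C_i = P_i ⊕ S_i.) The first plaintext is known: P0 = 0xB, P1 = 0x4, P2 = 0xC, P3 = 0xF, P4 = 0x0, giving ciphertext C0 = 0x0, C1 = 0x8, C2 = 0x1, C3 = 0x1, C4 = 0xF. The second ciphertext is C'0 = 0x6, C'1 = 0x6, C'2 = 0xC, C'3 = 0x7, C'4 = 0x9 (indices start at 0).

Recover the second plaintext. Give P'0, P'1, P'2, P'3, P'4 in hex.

P'0 = 0xD, P'1 = 0xA, P'2 = 0x1, P'3 = 0x9, P'4 = 0x6

In CTR with a reused counter, both messages share the same keystream S_i, so C_i ⊕ C'_i = P_i ⊕ P'_i and thus P'_i = P_i ⊕ C_i ⊕ C'_i.
P'0: 0xB ⊕ 0x0 ⊕ 0x6 = 0xD.
P'1: 0x4 ⊕ 0x8 ⊕ 0x6 = 0xA.
P'2: 0xC ⊕ 0x1 ⊕ 0xC = 0x1.
P'3: 0xF ⊕ 0x1 ⊕ 0x7 = 0x9.
P'4: 0x0 ⊕ 0xF ⊕ 0x9 = 0x6.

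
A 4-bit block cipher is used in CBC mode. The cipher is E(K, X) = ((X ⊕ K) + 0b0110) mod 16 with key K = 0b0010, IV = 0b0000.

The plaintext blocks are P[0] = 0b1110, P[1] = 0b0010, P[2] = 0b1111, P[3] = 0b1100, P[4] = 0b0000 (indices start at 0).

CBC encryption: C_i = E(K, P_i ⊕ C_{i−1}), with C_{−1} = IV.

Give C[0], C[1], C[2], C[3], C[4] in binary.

C[0] = 0b0010, C[1] = 0b1000, C[2] = 0b1011, C[3] = 0b1011, C[4] = 0b1111

C[0]: P[0] ⊕ 0b0000 = 0b1110; E(K, 0b1110) = 0b0010.
C[1]: P[1] ⊕ 0b0010 = 0b0000; E(K, 0b0000) = 0b1000.
C[2]: P[2] ⊕ 0b1000 = 0b0111; E(K, 0b0111) = 0b1011.
C[3]: P[3] ⊕ 0b1011 = 0b0111; E(K, 0b0111) = 0b1011.
C[4]: P[4] ⊕ 0b1011 = 0b1011; E(K, 0b1011) = 0b1111.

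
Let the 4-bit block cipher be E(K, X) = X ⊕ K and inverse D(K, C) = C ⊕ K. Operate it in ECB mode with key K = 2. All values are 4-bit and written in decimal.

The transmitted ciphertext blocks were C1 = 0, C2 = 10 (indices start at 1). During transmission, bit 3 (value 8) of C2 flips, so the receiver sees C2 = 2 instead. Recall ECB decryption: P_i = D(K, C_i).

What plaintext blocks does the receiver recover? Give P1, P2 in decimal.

Only C2 changed, to 2. In ECB, a change in C_i affects only P_i. Decrypting the received ciphertext:
P1: D(K, 0) = 2.
P2: D(K, 2) = 0.
Blocks that differ from the original plaintext: P2.

P1 = 2, P2 = 0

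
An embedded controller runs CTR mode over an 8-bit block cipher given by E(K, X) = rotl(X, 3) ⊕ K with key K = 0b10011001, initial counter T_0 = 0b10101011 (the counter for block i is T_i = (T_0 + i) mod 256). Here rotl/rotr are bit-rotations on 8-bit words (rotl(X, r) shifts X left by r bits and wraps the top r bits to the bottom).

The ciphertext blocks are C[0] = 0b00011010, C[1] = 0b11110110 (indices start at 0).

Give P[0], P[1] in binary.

CTR decryption: S_i = E(K, T_i) where T_i is the counter for block i; P_i = C_i ⊕ S_i.
P[0]: T = 0b10101011, S = E(K, T) = 0b11000100; 0b00011010 ⊕ 0b11000100 = 0b11011110.
P[1]: T = 0b10101100, S = E(K, T) = 0b11111100; 0b11110110 ⊕ 0b11111100 = 0b00001010.

P[0] = 0b11011110, P[1] = 0b00001010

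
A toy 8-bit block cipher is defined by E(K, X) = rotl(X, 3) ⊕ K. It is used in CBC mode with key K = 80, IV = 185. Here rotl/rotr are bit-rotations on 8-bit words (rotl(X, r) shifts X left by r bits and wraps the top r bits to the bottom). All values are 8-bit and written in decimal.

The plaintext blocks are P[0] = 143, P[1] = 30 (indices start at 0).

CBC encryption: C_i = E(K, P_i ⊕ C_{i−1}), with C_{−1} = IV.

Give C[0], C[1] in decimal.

C[0]: P[0] ⊕ 185 = 54; E(K, 54) = 225.
C[1]: P[1] ⊕ 225 = 255; E(K, 255) = 175.

C[0] = 225, C[1] = 175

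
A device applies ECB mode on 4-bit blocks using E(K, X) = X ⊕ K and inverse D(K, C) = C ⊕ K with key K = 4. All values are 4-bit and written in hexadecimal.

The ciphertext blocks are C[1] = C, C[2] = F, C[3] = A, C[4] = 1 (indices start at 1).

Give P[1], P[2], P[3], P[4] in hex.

P[1] = 8, P[2] = B, P[3] = E, P[4] = 5

ECB decryption: P_i = D(K, C_i).
P[1]: D(K, C) = 8.
P[2]: D(K, F) = B.
P[3]: D(K, A) = E.
P[4]: D(K, 1) = 5.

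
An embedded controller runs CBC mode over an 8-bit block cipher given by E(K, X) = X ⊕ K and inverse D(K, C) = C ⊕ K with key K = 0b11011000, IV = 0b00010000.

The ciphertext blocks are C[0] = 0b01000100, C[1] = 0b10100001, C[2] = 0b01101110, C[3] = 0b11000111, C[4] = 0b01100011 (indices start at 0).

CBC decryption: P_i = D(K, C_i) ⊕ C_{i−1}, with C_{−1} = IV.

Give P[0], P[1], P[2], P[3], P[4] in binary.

P[0]: D(K, 0b01000100) = 0b10011100; 0b10011100 ⊕ 0b00010000 = 0b10001100.
P[1]: D(K, 0b10100001) = 0b01111001; 0b01111001 ⊕ 0b01000100 = 0b00111101.
P[2]: D(K, 0b01101110) = 0b10110110; 0b10110110 ⊕ 0b10100001 = 0b00010111.
P[3]: D(K, 0b11000111) = 0b00011111; 0b00011111 ⊕ 0b01101110 = 0b01110001.
P[4]: D(K, 0b01100011) = 0b10111011; 0b10111011 ⊕ 0b11000111 = 0b01111100.

P[0] = 0b10001100, P[1] = 0b00111101, P[2] = 0b00010111, P[3] = 0b01110001, P[4] = 0b01111100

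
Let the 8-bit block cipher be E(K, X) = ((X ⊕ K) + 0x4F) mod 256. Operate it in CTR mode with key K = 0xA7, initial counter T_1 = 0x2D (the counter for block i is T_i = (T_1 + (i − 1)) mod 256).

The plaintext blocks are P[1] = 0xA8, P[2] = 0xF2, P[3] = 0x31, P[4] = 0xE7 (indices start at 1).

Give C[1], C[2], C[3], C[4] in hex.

CTR encryption: S_i = E(K, T_i) where T_i is the counter for block i; C_i = P_i ⊕ S_i.
C[1]: T = 0x2D, S = E(K, T) = 0xD9; 0xA8 ⊕ 0xD9 = 0x71.
C[2]: T = 0x2E, S = E(K, T) = 0xD8; 0xF2 ⊕ 0xD8 = 0x2A.
C[3]: T = 0x2F, S = E(K, T) = 0xD7; 0x31 ⊕ 0xD7 = 0xE6.
C[4]: T = 0x30, S = E(K, T) = 0xE6; 0xE7 ⊕ 0xE6 = 0x01.

C[1] = 0x71, C[2] = 0x2A, C[3] = 0xE6, C[4] = 0x01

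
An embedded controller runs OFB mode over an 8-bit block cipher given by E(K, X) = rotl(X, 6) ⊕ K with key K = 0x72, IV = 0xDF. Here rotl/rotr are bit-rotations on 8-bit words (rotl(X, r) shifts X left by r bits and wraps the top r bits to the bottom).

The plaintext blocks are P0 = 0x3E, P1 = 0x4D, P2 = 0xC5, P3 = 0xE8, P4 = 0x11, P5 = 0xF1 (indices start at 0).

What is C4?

OFB encryption: S_i = E(K, S_{i−1}) with S_{−1} = IV; C_i = P_i ⊕ S_i.
C0: S = E(K, 0xDF) = 0x85; 0x3E ⊕ 0x85 = 0xBB.
C1: S = E(K, 0x85) = 0x13; 0x4D ⊕ 0x13 = 0x5E.
C2: S = E(K, 0x13) = 0xB6; 0xC5 ⊕ 0xB6 = 0x73.
C3: S = E(K, 0xB6) = 0xDF; 0xE8 ⊕ 0xDF = 0x37.
C4: S = E(K, 0xDF) = 0x85; 0x11 ⊕ 0x85 = 0x94.

C4 = 0x94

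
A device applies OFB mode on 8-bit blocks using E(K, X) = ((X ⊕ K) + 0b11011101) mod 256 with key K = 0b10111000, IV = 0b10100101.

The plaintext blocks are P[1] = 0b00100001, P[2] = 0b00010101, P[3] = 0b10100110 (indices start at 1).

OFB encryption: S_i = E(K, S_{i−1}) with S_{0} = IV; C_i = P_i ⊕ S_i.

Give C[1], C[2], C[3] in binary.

C[1] = 0b11011011, C[2] = 0b00001010, C[3] = 0b00100010

C[1]: S = E(K, 0b10100101) = 0b11111010; 0b00100001 ⊕ 0b11111010 = 0b11011011.
C[2]: S = E(K, 0b11111010) = 0b00011111; 0b00010101 ⊕ 0b00011111 = 0b00001010.
C[3]: S = E(K, 0b00011111) = 0b10000100; 0b10100110 ⊕ 0b10000100 = 0b00100010.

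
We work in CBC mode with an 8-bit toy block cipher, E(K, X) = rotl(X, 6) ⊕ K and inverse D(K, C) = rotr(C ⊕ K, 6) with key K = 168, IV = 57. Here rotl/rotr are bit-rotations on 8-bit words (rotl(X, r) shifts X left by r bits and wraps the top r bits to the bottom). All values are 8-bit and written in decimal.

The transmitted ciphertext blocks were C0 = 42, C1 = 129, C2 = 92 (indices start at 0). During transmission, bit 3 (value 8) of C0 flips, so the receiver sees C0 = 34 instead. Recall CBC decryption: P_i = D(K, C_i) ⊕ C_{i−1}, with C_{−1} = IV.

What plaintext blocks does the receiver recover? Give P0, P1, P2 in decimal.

P0 = 19, P1 = 134, P2 = 82

Only C0 changed, to 34. In CBC, a change in C_i garbles P_i and flips the same bit in P_{i+1}. Decrypting the received ciphertext:
P0: D(K, 34) = 42; 42 ⊕ 57 = 19.
P1: D(K, 129) = 164; 164 ⊕ 34 = 134.
P2: D(K, 92) = 211; 211 ⊕ 129 = 82.
Blocks that differ from the original plaintext: P0, P1.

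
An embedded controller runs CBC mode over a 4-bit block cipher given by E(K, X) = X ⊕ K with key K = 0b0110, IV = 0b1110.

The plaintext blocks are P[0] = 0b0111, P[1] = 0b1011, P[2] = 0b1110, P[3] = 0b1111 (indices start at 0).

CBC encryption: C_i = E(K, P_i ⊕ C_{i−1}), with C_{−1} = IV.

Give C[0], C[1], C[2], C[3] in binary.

C[0] = 0b1111, C[1] = 0b0010, C[2] = 0b1010, C[3] = 0b0011

C[0]: P[0] ⊕ 0b1110 = 0b1001; E(K, 0b1001) = 0b1111.
C[1]: P[1] ⊕ 0b1111 = 0b0100; E(K, 0b0100) = 0b0010.
C[2]: P[2] ⊕ 0b0010 = 0b1100; E(K, 0b1100) = 0b1010.
C[3]: P[3] ⊕ 0b1010 = 0b0101; E(K, 0b0101) = 0b0011.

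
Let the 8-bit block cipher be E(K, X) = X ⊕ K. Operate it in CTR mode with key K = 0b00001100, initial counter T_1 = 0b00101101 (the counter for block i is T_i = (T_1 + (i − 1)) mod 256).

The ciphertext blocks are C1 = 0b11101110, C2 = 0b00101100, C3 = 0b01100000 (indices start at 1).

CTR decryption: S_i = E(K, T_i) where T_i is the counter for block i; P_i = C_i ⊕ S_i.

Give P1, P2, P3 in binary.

P1: T = 0b00101101, S = E(K, T) = 0b00100001; 0b11101110 ⊕ 0b00100001 = 0b11001111.
P2: T = 0b00101110, S = E(K, T) = 0b00100010; 0b00101100 ⊕ 0b00100010 = 0b00001110.
P3: T = 0b00101111, S = E(K, T) = 0b00100011; 0b01100000 ⊕ 0b00100011 = 0b01000011.

P1 = 0b11001111, P2 = 0b00001110, P3 = 0b01000011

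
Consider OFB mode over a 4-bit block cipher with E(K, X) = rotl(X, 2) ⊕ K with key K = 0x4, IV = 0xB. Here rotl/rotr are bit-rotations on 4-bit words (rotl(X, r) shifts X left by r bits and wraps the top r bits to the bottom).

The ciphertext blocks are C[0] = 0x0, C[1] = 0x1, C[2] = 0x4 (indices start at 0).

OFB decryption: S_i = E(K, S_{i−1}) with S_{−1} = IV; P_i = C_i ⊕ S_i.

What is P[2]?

P[2] = 0xB

P[0]: S = E(K, 0xB) = 0xA; 0x0 ⊕ 0xA = 0xA.
P[1]: S = E(K, 0xA) = 0xE; 0x1 ⊕ 0xE = 0xF.
P[2]: S = E(K, 0xE) = 0xF; 0x4 ⊕ 0xF = 0xB.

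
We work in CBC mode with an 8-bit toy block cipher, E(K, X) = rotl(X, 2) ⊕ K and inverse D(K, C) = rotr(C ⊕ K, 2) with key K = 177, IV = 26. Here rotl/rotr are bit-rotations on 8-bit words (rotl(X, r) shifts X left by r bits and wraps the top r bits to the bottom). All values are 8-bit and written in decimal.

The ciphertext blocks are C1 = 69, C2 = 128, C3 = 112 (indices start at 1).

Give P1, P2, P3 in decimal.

P1 = 39, P2 = 9, P3 = 240

CBC decryption: P_i = D(K, C_i) ⊕ C_{i−1}, with C_{0} = IV.
P1: D(K, 69) = 61; 61 ⊕ 26 = 39.
P2: D(K, 128) = 76; 76 ⊕ 69 = 9.
P3: D(K, 112) = 112; 112 ⊕ 128 = 240.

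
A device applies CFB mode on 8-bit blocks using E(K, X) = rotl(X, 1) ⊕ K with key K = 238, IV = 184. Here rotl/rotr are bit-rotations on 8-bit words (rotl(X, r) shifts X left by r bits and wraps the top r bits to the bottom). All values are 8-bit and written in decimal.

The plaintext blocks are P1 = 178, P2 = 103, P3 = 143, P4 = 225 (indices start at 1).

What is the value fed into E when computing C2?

CFB encryption: C_i = P_i ⊕ E(K, C_{i−1}), with C_{0} = IV.
C1: E(K, 184) = 159; 178 ⊕ 159 = 45.
C2: E(K, 45) = 180; 103 ⊕ 180 = 211.
So the input to E for block 2 is 45.

45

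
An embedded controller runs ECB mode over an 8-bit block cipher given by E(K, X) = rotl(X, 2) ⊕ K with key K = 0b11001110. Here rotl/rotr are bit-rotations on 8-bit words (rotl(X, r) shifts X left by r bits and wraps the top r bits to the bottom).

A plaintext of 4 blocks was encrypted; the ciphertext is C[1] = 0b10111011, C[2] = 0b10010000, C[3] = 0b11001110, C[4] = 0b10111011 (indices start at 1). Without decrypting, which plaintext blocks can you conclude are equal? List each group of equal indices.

P[1] = P[4]

ECB encrypts each block independently with the same key, so equal ciphertext blocks imply equal plaintext blocks.
C[1] = C[4] = 0b10111011, so P[1] = P[4].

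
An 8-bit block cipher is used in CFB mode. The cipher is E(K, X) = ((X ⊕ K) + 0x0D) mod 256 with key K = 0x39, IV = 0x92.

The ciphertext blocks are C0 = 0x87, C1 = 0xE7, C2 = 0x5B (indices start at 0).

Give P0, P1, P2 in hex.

P0 = 0x3F, P1 = 0x2C, P2 = 0xB0

CFB decryption: P_i = C_i ⊕ E(K, C_{i−1}), with C_{−1} = IV.
P0: E(K, 0x92) = 0xB8; 0x87 ⊕ 0xB8 = 0x3F.
P1: E(K, 0x87) = 0xCB; 0xE7 ⊕ 0xCB = 0x2C.
P2: E(K, 0xE7) = 0xEB; 0x5B ⊕ 0xEB = 0xB0.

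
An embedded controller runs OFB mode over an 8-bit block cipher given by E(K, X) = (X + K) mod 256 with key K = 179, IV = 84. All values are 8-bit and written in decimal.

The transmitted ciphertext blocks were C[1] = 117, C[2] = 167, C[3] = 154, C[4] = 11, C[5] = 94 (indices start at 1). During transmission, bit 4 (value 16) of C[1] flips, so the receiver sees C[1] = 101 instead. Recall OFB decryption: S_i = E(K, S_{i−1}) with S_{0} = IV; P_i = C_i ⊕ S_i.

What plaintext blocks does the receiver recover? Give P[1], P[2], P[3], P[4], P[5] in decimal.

P[1] = 98, P[2] = 29, P[3] = 247, P[4] = 43, P[5] = 141

Only C[1] changed, to 101. In OFB, a change in C_i flips the same bit in P_i only; the keystream is unaffected. Decrypting the received ciphertext:
P[1]: S = E(K, 84) = 7; 101 ⊕ 7 = 98.
P[2]: S = E(K, 7) = 186; 167 ⊕ 186 = 29.
P[3]: S = E(K, 186) = 109; 154 ⊕ 109 = 247.
P[4]: S = E(K, 109) = 32; 11 ⊕ 32 = 43.
P[5]: S = E(K, 32) = 211; 94 ⊕ 211 = 141.
Blocks that differ from the original plaintext: P[1].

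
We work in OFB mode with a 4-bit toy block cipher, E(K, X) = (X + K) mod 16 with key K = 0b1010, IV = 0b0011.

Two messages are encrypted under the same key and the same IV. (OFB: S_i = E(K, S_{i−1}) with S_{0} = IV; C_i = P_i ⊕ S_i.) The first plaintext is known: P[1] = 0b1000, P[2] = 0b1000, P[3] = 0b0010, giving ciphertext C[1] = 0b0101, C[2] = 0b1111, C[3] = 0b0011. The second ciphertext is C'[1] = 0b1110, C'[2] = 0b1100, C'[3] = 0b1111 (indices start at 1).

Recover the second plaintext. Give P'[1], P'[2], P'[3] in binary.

P'[1] = 0b0011, P'[2] = 0b1011, P'[3] = 0b1110

In OFB with a reused IV, both messages share the same keystream S_i, so C_i ⊕ C'_i = P_i ⊕ P'_i and thus P'_i = P_i ⊕ C_i ⊕ C'_i.
P'[1]: 0b1000 ⊕ 0b0101 ⊕ 0b1110 = 0b0011.
P'[2]: 0b1000 ⊕ 0b1111 ⊕ 0b1100 = 0b1011.
P'[3]: 0b0010 ⊕ 0b0011 ⊕ 0b1111 = 0b1110.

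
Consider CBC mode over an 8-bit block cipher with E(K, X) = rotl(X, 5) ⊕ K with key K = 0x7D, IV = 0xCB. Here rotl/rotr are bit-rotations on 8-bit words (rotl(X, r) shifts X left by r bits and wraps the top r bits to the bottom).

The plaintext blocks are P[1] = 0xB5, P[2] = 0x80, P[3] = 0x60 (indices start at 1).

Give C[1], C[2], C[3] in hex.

C[1] = 0xB2, C[2] = 0x3B, C[3] = 0x16

CBC encryption: C_i = E(K, P_i ⊕ C_{i−1}), with C_{0} = IV.
C[1]: P[1] ⊕ 0xCB = 0x7E; E(K, 0x7E) = 0xB2.
C[2]: P[2] ⊕ 0xB2 = 0x32; E(K, 0x32) = 0x3B.
C[3]: P[3] ⊕ 0x3B = 0x5B; E(K, 0x5B) = 0x16.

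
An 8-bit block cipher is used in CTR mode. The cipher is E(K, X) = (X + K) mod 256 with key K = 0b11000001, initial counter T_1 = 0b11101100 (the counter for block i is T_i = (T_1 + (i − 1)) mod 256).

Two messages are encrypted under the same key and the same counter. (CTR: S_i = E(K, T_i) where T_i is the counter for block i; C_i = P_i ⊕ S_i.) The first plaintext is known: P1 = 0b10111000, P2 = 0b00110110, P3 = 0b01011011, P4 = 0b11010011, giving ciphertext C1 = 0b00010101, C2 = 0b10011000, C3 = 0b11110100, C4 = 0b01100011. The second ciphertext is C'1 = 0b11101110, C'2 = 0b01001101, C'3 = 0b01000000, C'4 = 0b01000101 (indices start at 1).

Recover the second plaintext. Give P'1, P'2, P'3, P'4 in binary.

In CTR with a reused counter, both messages share the same keystream S_i, so C_i ⊕ C'_i = P_i ⊕ P'_i and thus P'_i = P_i ⊕ C_i ⊕ C'_i.
P'1: 0b10111000 ⊕ 0b00010101 ⊕ 0b11101110 = 0b01000011.
P'2: 0b00110110 ⊕ 0b10011000 ⊕ 0b01001101 = 0b11100011.
P'3: 0b01011011 ⊕ 0b11110100 ⊕ 0b01000000 = 0b11101111.
P'4: 0b11010011 ⊕ 0b01100011 ⊕ 0b01000101 = 0b11110101.

P'1 = 0b01000011, P'2 = 0b11100011, P'3 = 0b11101111, P'4 = 0b11110101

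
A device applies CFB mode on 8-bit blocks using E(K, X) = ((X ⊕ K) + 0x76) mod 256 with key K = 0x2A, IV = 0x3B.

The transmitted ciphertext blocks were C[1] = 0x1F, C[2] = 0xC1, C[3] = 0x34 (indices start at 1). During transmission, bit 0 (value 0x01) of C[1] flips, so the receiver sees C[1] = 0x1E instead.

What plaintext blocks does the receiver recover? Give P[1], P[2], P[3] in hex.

P[1] = 0x99, P[2] = 0x6B, P[3] = 0x55

CFB decryption: P_i = C_i ⊕ E(K, C_{i−1}), with C_{0} = IV.
Only C[1] changed, to 0x1E. In CFB, a change in C_i flips the same bit in P_i and garbles P_{i+1}. Decrypting the received ciphertext:
P[1]: E(K, 0x3B) = 0x87; 0x1E ⊕ 0x87 = 0x99.
P[2]: E(K, 0x1E) = 0xAA; 0xC1 ⊕ 0xAA = 0x6B.
P[3]: E(K, 0xC1) = 0x61; 0x34 ⊕ 0x61 = 0x55.
Blocks that differ from the original plaintext: P[1], P[2].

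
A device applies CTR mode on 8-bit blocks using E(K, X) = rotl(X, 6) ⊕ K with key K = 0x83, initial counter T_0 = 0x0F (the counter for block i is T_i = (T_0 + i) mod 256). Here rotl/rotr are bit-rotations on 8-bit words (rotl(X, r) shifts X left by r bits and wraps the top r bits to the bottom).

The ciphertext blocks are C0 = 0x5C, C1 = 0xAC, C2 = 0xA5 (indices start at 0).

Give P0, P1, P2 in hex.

CTR decryption: S_i = E(K, T_i) where T_i is the counter for block i; P_i = C_i ⊕ S_i.
P0: T = 0x0F, S = E(K, T) = 0x40; 0x5C ⊕ 0x40 = 0x1C.
P1: T = 0x10, S = E(K, T) = 0x87; 0xAC ⊕ 0x87 = 0x2B.
P2: T = 0x11, S = E(K, T) = 0xC7; 0xA5 ⊕ 0xC7 = 0x62.

P0 = 0x1C, P1 = 0x2B, P2 = 0x62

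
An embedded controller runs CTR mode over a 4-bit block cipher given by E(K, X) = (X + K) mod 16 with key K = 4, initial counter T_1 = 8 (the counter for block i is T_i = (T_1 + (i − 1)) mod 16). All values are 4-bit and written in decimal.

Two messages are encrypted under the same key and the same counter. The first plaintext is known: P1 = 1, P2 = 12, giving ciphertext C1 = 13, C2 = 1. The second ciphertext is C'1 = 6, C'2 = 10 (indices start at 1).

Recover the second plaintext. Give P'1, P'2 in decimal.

In CTR with a reused counter, both messages share the same keystream S_i, so C_i ⊕ C'_i = P_i ⊕ P'_i and thus P'_i = P_i ⊕ C_i ⊕ C'_i.
P'1: 1 ⊕ 13 ⊕ 6 = 10.
P'2: 12 ⊕ 1 ⊕ 10 = 7.

P'1 = 10, P'2 = 7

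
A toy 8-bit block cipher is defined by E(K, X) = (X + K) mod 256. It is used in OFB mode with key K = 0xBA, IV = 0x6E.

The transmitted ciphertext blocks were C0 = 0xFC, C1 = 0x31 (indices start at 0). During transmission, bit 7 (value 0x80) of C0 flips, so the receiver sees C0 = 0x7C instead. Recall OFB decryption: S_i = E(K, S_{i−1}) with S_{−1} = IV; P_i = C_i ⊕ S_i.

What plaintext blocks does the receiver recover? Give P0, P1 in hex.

P0 = 0x54, P1 = 0xD3

Only C0 changed, to 0x7C. In OFB, a change in C_i flips the same bit in P_i only; the keystream is unaffected. Decrypting the received ciphertext:
P0: S = E(K, 0x6E) = 0x28; 0x7C ⊕ 0x28 = 0x54.
P1: S = E(K, 0x28) = 0xE2; 0x31 ⊕ 0xE2 = 0xD3.
Blocks that differ from the original plaintext: P0.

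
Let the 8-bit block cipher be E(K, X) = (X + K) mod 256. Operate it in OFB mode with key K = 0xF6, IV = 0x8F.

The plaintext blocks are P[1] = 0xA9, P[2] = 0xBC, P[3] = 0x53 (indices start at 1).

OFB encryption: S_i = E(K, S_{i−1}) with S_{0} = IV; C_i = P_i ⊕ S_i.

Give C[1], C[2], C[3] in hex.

C[1]: S = E(K, 0x8F) = 0x85; 0xA9 ⊕ 0x85 = 0x2C.
C[2]: S = E(K, 0x85) = 0x7B; 0xBC ⊕ 0x7B = 0xC7.
C[3]: S = E(K, 0x7B) = 0x71; 0x53 ⊕ 0x71 = 0x22.

C[1] = 0x2C, C[2] = 0xC7, C[3] = 0x22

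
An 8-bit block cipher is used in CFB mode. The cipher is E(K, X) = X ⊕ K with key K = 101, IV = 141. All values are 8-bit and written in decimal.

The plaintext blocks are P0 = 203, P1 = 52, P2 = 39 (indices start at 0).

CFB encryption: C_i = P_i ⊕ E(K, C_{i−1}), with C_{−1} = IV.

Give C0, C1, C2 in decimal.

C0: E(K, 141) = 232; 203 ⊕ 232 = 35.
C1: E(K, 35) = 70; 52 ⊕ 70 = 114.
C2: E(K, 114) = 23; 39 ⊕ 23 = 48.

C0 = 35, C1 = 114, C2 = 48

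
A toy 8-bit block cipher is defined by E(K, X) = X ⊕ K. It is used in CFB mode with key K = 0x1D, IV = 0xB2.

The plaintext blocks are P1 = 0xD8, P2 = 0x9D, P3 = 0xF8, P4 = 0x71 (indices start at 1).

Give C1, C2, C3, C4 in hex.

CFB encryption: C_i = P_i ⊕ E(K, C_{i−1}), with C_{0} = IV.
C1: E(K, 0xB2) = 0xAF; 0xD8 ⊕ 0xAF = 0x77.
C2: E(K, 0x77) = 0x6A; 0x9D ⊕ 0x6A = 0xF7.
C3: E(K, 0xF7) = 0xEA; 0xF8 ⊕ 0xEA = 0x12.
C4: E(K, 0x12) = 0x0F; 0x71 ⊕ 0x0F = 0x7E.

C1 = 0x77, C2 = 0xF7, C3 = 0x12, C4 = 0x7E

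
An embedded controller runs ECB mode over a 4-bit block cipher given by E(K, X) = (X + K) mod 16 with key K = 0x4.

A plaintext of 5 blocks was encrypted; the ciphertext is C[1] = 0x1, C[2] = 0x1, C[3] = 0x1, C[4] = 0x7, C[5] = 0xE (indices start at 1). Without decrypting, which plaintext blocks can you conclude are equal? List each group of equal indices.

ECB encrypts each block independently with the same key, so equal ciphertext blocks imply equal plaintext blocks.
C[1] = C[2] = C[3] = 0x1, so P[1] = P[2] = P[3].

P[1] = P[2] = P[3]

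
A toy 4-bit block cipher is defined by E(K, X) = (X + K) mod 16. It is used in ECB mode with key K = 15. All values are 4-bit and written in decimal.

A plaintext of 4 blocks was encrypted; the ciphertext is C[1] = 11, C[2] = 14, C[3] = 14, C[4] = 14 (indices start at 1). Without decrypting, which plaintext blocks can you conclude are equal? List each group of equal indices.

P[2] = P[3] = P[4]

ECB encrypts each block independently with the same key, so equal ciphertext blocks imply equal plaintext blocks.
C[2] = C[3] = C[4] = 14, so P[2] = P[3] = P[4].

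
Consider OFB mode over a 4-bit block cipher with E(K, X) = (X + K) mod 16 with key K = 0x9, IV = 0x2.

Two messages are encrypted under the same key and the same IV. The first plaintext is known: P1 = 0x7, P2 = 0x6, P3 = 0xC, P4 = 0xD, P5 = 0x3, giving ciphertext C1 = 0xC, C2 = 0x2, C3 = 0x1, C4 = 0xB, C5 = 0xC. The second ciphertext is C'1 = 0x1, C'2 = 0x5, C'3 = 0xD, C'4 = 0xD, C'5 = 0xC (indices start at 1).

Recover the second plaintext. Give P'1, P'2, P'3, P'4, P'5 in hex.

In OFB with a reused IV, both messages share the same keystream S_i, so C_i ⊕ C'_i = P_i ⊕ P'_i and thus P'_i = P_i ⊕ C_i ⊕ C'_i.
P'1: 0x7 ⊕ 0xC ⊕ 0x1 = 0xA.
P'2: 0x6 ⊕ 0x2 ⊕ 0x5 = 0x1.
P'3: 0xC ⊕ 0x1 ⊕ 0xD = 0x0.
P'4: 0xD ⊕ 0xB ⊕ 0xD = 0xB.
P'5: 0x3 ⊕ 0xC ⊕ 0xC = 0x3.

P'1 = 0xA, P'2 = 0x1, P'3 = 0x0, P'4 = 0xB, P'5 = 0x3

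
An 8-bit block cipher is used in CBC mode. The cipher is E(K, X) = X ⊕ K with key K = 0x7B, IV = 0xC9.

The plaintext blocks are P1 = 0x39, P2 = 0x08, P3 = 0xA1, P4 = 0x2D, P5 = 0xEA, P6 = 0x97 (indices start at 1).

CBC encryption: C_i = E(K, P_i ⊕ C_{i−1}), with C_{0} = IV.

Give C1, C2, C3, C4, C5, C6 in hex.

C1 = 0x8B, C2 = 0xF8, C3 = 0x22, C4 = 0x74, C5 = 0xE5, C6 = 0x09

C1: P1 ⊕ 0xC9 = 0xF0; E(K, 0xF0) = 0x8B.
C2: P2 ⊕ 0x8B = 0x83; E(K, 0x83) = 0xF8.
C3: P3 ⊕ 0xF8 = 0x59; E(K, 0x59) = 0x22.
C4: P4 ⊕ 0x22 = 0x0F; E(K, 0x0F) = 0x74.
C5: P5 ⊕ 0x74 = 0x9E; E(K, 0x9E) = 0xE5.
C6: P6 ⊕ 0xE5 = 0x72; E(K, 0x72) = 0x09.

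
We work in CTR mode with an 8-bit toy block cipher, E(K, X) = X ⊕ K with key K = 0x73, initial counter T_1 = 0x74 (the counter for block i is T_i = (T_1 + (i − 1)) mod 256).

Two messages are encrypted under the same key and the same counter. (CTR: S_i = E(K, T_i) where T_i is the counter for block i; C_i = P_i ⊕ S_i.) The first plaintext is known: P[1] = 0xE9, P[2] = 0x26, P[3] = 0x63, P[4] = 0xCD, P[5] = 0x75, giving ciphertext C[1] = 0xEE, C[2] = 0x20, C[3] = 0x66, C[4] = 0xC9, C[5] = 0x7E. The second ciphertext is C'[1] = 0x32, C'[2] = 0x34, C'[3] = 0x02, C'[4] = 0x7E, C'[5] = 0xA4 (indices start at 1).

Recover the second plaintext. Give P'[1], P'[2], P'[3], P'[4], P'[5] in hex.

In CTR with a reused counter, both messages share the same keystream S_i, so C_i ⊕ C'_i = P_i ⊕ P'_i and thus P'_i = P_i ⊕ C_i ⊕ C'_i.
P'[1]: 0xE9 ⊕ 0xEE ⊕ 0x32 = 0x35.
P'[2]: 0x26 ⊕ 0x20 ⊕ 0x34 = 0x32.
P'[3]: 0x63 ⊕ 0x66 ⊕ 0x02 = 0x07.
P'[4]: 0xCD ⊕ 0xC9 ⊕ 0x7E = 0x7A.
P'[5]: 0x75 ⊕ 0x7E ⊕ 0xA4 = 0xAF.

P'[1] = 0x35, P'[2] = 0x32, P'[3] = 0x07, P'[4] = 0x7A, P'[5] = 0xAF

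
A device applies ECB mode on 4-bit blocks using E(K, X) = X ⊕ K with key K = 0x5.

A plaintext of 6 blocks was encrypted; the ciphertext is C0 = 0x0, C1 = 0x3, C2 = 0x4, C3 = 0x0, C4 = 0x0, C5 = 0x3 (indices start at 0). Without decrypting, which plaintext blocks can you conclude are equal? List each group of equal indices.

P0 = P3 = P4; P1 = P5

ECB encrypts each block independently with the same key, so equal ciphertext blocks imply equal plaintext blocks.
C0 = C3 = C4 = 0x0, so P0 = P3 = P4.
C1 = C5 = 0x3, so P1 = P5.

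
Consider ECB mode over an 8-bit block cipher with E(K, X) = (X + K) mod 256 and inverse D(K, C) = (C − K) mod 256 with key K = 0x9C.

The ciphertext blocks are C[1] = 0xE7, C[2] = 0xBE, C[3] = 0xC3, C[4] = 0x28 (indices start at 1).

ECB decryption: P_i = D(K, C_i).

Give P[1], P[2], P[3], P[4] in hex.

P[1]: D(K, 0xE7) = 0x4B.
P[2]: D(K, 0xBE) = 0x22.
P[3]: D(K, 0xC3) = 0x27.
P[4]: D(K, 0x28) = 0x8C.

P[1] = 0x4B, P[2] = 0x22, P[3] = 0x27, P[4] = 0x8C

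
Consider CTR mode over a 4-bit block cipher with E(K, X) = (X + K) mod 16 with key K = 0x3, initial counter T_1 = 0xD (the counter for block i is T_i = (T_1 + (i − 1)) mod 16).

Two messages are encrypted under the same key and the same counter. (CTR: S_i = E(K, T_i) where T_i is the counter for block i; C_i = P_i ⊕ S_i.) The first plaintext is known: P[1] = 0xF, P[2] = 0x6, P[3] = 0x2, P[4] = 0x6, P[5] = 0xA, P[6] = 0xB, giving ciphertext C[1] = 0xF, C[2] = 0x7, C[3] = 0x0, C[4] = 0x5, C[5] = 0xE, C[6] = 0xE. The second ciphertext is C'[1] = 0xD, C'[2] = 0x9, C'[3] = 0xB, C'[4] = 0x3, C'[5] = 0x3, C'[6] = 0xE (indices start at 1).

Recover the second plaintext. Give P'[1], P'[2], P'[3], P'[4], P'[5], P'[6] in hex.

P'[1] = 0xD, P'[2] = 0x8, P'[3] = 0x9, P'[4] = 0x0, P'[5] = 0x7, P'[6] = 0xB

In CTR with a reused counter, both messages share the same keystream S_i, so C_i ⊕ C'_i = P_i ⊕ P'_i and thus P'_i = P_i ⊕ C_i ⊕ C'_i.
P'[1]: 0xF ⊕ 0xF ⊕ 0xD = 0xD.
P'[2]: 0x6 ⊕ 0x7 ⊕ 0x9 = 0x8.
P'[3]: 0x2 ⊕ 0x0 ⊕ 0xB = 0x9.
P'[4]: 0x6 ⊕ 0x5 ⊕ 0x3 = 0x0.
P'[5]: 0xA ⊕ 0xE ⊕ 0x3 = 0x7.
P'[6]: 0xB ⊕ 0xE ⊕ 0xE = 0xB.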